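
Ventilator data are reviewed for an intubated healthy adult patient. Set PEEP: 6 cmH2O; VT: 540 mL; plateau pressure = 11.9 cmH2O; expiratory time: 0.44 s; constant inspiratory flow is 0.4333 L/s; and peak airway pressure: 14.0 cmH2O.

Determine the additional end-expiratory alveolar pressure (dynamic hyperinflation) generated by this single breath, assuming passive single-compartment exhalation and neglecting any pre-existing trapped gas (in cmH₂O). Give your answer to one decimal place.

2.2

R = (PIP − Pplat)/V̇ = (14.0 − 11.9) / 0.4333 = 2.1/0.4333 = 4.847 cmH2O·s/L.
C = Vt/(Pplat − PEEP) = 540.0 / (11.9 − 6) = 540.0/5.9 = 91.525 mL/cmH2O.
τ = R × C = 4.847 × 0.09153 L/cmH2O = 0.4436 s.
Fraction remaining = e^(−Te/τ) = e^(−0.44/0.4436) = 0.3709; trapped volume = 540.0 × 0.3709 = 200.29 mL.
Additional alveolar pressure from trapping ≈ V_trapped / C = 200.29 / 91.525 = 2.188 cmH2O.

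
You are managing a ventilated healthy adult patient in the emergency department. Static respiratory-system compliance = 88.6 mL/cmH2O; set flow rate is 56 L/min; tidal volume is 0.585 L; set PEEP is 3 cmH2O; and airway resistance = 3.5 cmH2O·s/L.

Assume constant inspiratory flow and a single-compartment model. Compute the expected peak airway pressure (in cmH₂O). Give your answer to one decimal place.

12.9

Flow: 56 L/min ÷ 60 = 0.9333 L/s.
Equation of motion (constant flow): PIP = Vt/C + R·V̇ + PEEP.
PIP = 585/88.6 + 3.5×0.9333 + 3 = 6.603 + 3.267 + 3 = 12.87 cmH2O.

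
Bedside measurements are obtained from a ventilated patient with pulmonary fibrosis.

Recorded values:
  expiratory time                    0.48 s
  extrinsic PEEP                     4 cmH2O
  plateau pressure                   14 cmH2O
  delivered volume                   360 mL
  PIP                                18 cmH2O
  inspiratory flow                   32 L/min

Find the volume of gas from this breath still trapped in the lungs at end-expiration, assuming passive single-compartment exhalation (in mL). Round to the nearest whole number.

Flow: 32 L/min ÷ 60 = 0.5333 L/s.
R = (PIP − Pplat)/V̇ = (18 − 14) / 0.5333 = 4.0/0.5333 = 7.5 cmH2O·s/L.
C = Vt/(Pplat − PEEP) = 360.0 / (14 − 4) = 360.0/10.0 = 36.0 mL/cmH2O.
τ = R × C = 7.5 × 0.036 L/cmH2O = 0.27 s.
Fraction remaining = e^(−Te/τ) = e^(−0.48/0.27) = 0.169.
Trapped volume = 360.0 × 0.169 = 60.84 mL.

61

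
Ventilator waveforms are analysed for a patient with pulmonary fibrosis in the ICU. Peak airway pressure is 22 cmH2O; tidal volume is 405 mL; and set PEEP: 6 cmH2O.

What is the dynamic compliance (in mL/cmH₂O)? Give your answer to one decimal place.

25.3

Dynamic compliance = Vt / (PIP − PEEP) = 405 / (22 − 6) = 405 / 16.0 = 25.313 mL/cmH2O.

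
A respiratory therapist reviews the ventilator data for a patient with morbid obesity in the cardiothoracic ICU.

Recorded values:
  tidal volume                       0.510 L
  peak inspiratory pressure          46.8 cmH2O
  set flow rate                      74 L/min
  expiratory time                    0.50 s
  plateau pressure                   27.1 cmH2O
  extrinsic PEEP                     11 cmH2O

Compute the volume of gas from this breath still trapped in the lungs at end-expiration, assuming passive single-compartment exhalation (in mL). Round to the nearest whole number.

Flow: 74 L/min ÷ 60 = 1.2333 L/s.
R = (PIP − Pplat)/V̇ = (46.8 − 27.1) / 1.2333 = 19.7/1.2333 = 15.973 cmH2O·s/L.
C = Vt/(Pplat − PEEP) = 510.0 / (27.1 − 11) = 510.0/16.1 = 31.677 mL/cmH2O.
τ = R × C = 15.973 × 0.03168 L/cmH2O = 0.506 s.
Fraction remaining = e^(−Te/τ) = e^(−0.50/0.506) = 0.3723.
Trapped volume = 510.0 × 0.3723 = 189.87 mL.

190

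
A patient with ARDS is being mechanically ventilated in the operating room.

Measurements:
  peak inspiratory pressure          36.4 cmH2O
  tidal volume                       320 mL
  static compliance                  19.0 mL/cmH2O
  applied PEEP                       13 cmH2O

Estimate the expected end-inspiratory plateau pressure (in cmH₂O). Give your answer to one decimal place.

Pplat = PEEP + Vt / Cstat = 13 + 320 / 19.0 = 13 + 16.842 = 29.842 cmH2O.

29.8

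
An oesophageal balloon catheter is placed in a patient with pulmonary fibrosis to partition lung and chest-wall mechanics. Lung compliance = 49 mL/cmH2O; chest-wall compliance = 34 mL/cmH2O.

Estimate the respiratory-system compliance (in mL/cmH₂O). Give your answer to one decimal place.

20.1

Lung and chest wall are elastances in series: 1/Crs = 1/CL + 1/Ccw.
1/Crs = 1/49 + 1/34 = 0.04982.
Crs = 20.072 mL/cmH2O.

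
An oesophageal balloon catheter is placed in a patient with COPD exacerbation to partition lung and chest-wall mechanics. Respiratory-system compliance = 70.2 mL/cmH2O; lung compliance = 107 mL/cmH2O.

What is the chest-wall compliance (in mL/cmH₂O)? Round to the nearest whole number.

1/Ccw = 1/Crs − 1/CL.
1/Ccw = 1/70.2 − 1/107 = 0.004899.
Ccw = 204.12 mL/cmH2O.

204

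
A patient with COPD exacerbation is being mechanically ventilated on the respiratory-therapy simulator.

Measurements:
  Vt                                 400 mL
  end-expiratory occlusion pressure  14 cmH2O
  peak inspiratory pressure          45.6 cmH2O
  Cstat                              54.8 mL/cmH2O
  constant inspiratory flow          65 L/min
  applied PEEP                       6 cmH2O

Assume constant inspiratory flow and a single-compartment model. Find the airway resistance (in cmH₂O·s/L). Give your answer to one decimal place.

22.4

Flow: 65 L/min ÷ 60 = 1.0833 L/s.
Total PEEP = 14 cmH2O (set 6 + intrinsic 8); this is the baseline alveolar pressure.
Equation of motion (constant flow): PIP = Vt/C + R·V̇ + PEEP.
R·V̇ = PIP − Vt/C − PEEP = 45.6 − 400/54.8 − 14 = 45.6 − 7.299 − 14 = 24.301 cmH2O.
R = 24.301 / 1.0833 = 22.432 cmH2O·s/L.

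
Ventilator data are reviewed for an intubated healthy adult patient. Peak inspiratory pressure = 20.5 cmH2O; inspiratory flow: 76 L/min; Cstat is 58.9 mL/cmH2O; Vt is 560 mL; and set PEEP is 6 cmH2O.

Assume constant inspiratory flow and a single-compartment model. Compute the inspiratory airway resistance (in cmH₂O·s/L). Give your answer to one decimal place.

3.9

Flow: 76 L/min ÷ 60 = 1.2667 L/s.
Equation of motion (constant flow): PIP = Vt/C + R·V̇ + PEEP.
R·V̇ = PIP − Vt/C − PEEP = 20.5 − 560/58.9 − 6 = 20.5 − 9.508 − 6 = 4.992 cmH2O.
R = 4.992 / 1.2667 = 3.941 cmH2O·s/L.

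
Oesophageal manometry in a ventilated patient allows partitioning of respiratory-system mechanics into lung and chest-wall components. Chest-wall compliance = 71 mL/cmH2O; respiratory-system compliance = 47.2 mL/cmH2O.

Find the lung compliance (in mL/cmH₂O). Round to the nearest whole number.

1/CL = 1/Crs − 1/Ccw.
1/CL = 1/47.2 − 1/71 = 0.007102.
CL = 140.81 mL/cmH2O.

141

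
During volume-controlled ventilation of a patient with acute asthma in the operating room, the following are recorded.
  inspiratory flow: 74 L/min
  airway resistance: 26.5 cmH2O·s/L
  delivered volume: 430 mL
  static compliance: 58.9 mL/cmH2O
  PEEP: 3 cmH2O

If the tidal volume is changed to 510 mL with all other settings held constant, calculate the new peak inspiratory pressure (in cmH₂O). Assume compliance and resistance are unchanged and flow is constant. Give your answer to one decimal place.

44.3

Flow: 74 L/min ÷ 60 = 1.2333 L/s.
PIP = Vt/C + R·V̇ + PEEP (constant-flow equation of motion).
Only the elastic term changes: ΔPIP = ΔVt / C = (510 − 430) / 58.9 = 1.358 cmH2O.
Original PIP = 430/58.9 + 26.5×1.2333 + 3 = 42.983 cmH2O; new PIP = 42.983 + (1.358) = 44.341 cmH2O.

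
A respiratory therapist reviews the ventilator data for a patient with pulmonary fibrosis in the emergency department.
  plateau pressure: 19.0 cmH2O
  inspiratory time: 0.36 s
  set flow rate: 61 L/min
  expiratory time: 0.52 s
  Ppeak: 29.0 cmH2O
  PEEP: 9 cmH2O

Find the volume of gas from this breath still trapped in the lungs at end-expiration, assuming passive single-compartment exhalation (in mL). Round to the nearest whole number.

Flow: 61 L/min ÷ 60 = 1.0167 L/s.
Vt = flow × Ti = 1.0167 L/s × 0.36 s × 1000 mL/L = 366.01 mL.
R = (PIP − Pplat)/V̇ = (29.0 − 19.0) / 1.0167 = 10.0/1.0167 = 9.836 cmH2O·s/L.
C = Vt/(Pplat − PEEP) = 366.01 / (19.0 − 9) = 366.01/10.0 = 36.601 mL/cmH2O.
τ = R × C = 9.836 × 0.0366 L/cmH2O = 0.36 s.
Fraction remaining = e^(−Te/τ) = e^(−0.52/0.36) = 0.2359.
Trapped volume = 366.01 × 0.2359 = 86.342 mL.

86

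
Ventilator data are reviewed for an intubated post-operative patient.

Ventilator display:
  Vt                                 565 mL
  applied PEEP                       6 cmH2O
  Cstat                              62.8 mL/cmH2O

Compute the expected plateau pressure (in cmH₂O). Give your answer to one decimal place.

Pplat = PEEP + Vt / Cstat = 6 + 565 / 62.8 = 6 + 8.997 = 14.997 cmH2O.

15.0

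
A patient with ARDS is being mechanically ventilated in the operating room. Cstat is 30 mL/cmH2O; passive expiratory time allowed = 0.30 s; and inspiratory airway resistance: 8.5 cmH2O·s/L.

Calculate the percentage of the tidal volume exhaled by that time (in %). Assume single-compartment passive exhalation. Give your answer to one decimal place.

69.2

τ = R × C = 8.5 × 30 mL/cmH2O = 8.5 × 0.030 L/cmH2O = 0.255 s.
Passive exhalation: V(t)/V₀ = e^(−t/τ) = e^(−0.30/0.255) = 0.3084.
Fraction exhaled = 1 − 0.3084 = 0.6916 → 69.16%.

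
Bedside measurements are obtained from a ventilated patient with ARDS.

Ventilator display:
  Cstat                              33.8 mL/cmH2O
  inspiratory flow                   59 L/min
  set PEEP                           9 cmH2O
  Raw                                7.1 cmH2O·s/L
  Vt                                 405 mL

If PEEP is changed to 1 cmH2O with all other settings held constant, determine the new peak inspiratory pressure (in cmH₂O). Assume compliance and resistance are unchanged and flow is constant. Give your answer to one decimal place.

20.0

Flow: 59 L/min ÷ 60 = 0.9833 L/s.
PIP = Vt/C + R·V̇ + PEEP (constant-flow equation of motion).
Only the baseline term changes: ΔPIP = ΔPEEP = 1 − 9 = -8.0 cmH2O.
Original PIP = 405/33.8 + 7.1×0.9833 + 9 = 27.964 cmH2O; new PIP = 27.964 + (-8.0) = 19.964 cmH2O.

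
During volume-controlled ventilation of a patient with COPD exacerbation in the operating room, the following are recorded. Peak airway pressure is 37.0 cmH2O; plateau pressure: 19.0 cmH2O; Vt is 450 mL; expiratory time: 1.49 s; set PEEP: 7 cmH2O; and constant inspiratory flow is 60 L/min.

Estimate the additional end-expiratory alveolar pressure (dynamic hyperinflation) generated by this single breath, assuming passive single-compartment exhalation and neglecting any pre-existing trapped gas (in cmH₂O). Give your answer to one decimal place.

1.3

Flow: 60 L/min ÷ 60 = 1 L/s.
R = (PIP − Pplat)/V̇ = (37.0 − 19.0) / 1 = 18.0/1 = 18.0 cmH2O·s/L.
C = Vt/(Pplat − PEEP) = 450.0 / (19.0 − 7) = 450.0/12.0 = 37.5 mL/cmH2O.
τ = R × C = 18.0 × 0.0375 L/cmH2O = 0.675 s.
Fraction remaining = e^(−Te/τ) = e^(−1.49/0.675) = 0.11; trapped volume = 450.0 × 0.11 = 49.5 mL.
Additional alveolar pressure from trapping ≈ V_trapped / C = 49.5 / 37.5 = 1.32 cmH2O.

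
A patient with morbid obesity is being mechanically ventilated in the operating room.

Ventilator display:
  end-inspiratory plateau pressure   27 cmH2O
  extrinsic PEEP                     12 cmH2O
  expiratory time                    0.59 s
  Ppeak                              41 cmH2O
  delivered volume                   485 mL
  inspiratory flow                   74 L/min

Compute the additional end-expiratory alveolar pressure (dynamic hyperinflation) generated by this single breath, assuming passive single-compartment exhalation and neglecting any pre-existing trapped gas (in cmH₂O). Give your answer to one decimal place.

3.0

Flow: 74 L/min ÷ 60 = 1.2333 L/s.
R = (PIP − Pplat)/V̇ = (41 − 27) / 1.2333 = 14.0/1.2333 = 11.352 cmH2O·s/L.
C = Vt/(Pplat − PEEP) = 485.0 / (27 − 12) = 485.0/15.0 = 32.333 mL/cmH2O.
τ = R × C = 11.352 × 0.03233 L/cmH2O = 0.367 s.
Fraction remaining = e^(−Te/τ) = e^(−0.59/0.367) = 0.2004; trapped volume = 485.0 × 0.2004 = 97.194 mL.
Additional alveolar pressure from trapping ≈ V_trapped / C = 97.194 / 32.333 = 3.006 cmH2O.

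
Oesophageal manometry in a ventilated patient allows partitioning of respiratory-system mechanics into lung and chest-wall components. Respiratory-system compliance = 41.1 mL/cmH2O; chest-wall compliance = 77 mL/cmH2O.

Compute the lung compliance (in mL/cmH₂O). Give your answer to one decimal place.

1/CL = 1/Crs − 1/Ccw.
1/CL = 1/41.1 − 1/77 = 0.01134.
CL = 88.183 mL/cmH2O.

88.2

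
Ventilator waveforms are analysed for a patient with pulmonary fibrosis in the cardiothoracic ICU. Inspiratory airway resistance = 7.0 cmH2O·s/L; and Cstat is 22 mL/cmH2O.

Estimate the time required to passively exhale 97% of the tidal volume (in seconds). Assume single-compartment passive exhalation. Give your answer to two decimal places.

τ = R × C = 7.0 × 22 mL/cmH2O = 7.0 × 0.022 L/cmH2O = 0.154 s.
Exhaled fraction f = 1 − e^(−t/τ) → t = −τ·ln(1 − f) = −0.154·ln(0.03) = 0.54 s.

0.54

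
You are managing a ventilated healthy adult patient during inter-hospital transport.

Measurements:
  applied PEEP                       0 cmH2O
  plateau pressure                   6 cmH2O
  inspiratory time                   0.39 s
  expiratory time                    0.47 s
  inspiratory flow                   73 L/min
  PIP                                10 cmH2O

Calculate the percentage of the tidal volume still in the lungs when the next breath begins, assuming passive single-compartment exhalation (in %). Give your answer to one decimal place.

Flow: 73 L/min ÷ 60 = 1.2167 L/s.
Vt = flow × Ti = 1.2167 L/s × 0.39 s × 1000 mL/L = 474.51 mL.
R = (PIP − Pplat)/V̇ = (10 − 6) / 1.2167 = 4.0/1.2167 = 3.288 cmH2O·s/L.
C = Vt/(Pplat − PEEP) = 474.51 / (6 − 0) = 474.51/6.0 = 79.085 mL/cmH2O.
τ = R × C = 3.288 × 0.07909 L/cmH2O = 0.26 s.
Fraction remaining at end-expiration = e^(−Te/τ) = e^(−0.47/0.26) = 0.164 → 16.4%.

16.4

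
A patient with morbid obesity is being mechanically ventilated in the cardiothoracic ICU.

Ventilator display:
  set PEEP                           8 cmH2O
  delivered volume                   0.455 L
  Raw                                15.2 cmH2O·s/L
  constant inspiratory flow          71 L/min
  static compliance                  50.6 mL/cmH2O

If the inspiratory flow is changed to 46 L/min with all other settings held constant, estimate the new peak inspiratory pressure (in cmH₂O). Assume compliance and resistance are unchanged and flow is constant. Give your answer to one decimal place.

28.6

Flow: 71 L/min ÷ 60 = 1.1833 L/s.
New flow: 46 L/min ÷ 60 = 0.7667 L/s.
PIP = Vt/C + R·V̇ + PEEP (constant-flow equation of motion).
Only the resistive term changes: ΔPIP = R × ΔV̇ = 15.2 × (0.7667 − 1.1833) = 15.2 × -0.4166 = -6.332 cmH2O.
Original PIP = 455/50.6 + 15.2×1.1833 + 8 = 34.978 cmH2O; new PIP = 34.978 + (-6.332) = 28.646 cmH2O.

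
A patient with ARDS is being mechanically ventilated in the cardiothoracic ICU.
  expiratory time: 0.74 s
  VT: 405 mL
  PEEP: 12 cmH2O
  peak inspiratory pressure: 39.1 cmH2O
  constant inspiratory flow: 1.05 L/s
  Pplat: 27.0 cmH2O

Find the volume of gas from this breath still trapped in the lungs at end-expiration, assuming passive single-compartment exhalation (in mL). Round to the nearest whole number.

R = (PIP − Pplat)/V̇ = (39.1 − 27.0) / 1.05 = 12.1/1.05 = 11.524 cmH2O·s/L.
C = Vt/(Pplat − PEEP) = 405.0 / (27.0 − 12) = 405.0/15.0 = 27.0 mL/cmH2O.
τ = R × C = 11.524 × 0.027 L/cmH2O = 0.3111 s.
Fraction remaining = e^(−Te/τ) = e^(−0.74/0.3111) = 0.09268.
Trapped volume = 405.0 × 0.09268 = 37.535 mL.

38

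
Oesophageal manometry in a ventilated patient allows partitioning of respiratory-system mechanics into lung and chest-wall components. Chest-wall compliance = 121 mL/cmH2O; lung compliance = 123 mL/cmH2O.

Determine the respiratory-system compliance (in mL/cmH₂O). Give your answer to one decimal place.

61.0

Lung and chest wall are elastances in series: 1/Crs = 1/CL + 1/Ccw.
1/Crs = 1/123 + 1/121 = 0.01639.
Crs = 61.013 mL/cmH2O.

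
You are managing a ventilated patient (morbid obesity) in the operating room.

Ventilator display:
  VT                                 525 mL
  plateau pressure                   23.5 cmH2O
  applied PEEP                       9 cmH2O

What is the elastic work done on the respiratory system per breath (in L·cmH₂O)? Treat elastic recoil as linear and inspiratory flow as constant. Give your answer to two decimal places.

3.81

Elastic work ≈ ½ × (Pplat − PEEP) × Vt = 0.5 × (23.5 − 9) × 0.525 L = 0.5 × 14.5 × 0.525 = 3.806 L·cmH2O.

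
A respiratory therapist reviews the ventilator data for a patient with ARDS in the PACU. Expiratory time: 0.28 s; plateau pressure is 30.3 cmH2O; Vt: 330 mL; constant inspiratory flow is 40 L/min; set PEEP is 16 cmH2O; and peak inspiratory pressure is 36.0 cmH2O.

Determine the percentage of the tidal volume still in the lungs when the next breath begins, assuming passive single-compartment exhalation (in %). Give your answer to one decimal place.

24.2

Flow: 40 L/min ÷ 60 = 0.6667 L/s.
R = (PIP − Pplat)/V̇ = (36.0 − 30.3) / 0.6667 = 5.7/0.6667 = 8.55 cmH2O·s/L.
C = Vt/(Pplat − PEEP) = 330.0 / (30.3 − 16) = 330.0/14.3 = 23.077 mL/cmH2O.
τ = R × C = 8.55 × 0.02308 L/cmH2O = 0.1973 s.
Fraction remaining at end-expiration = e^(−Te/τ) = e^(−0.28/0.1973) = 0.2419 → 24.19%.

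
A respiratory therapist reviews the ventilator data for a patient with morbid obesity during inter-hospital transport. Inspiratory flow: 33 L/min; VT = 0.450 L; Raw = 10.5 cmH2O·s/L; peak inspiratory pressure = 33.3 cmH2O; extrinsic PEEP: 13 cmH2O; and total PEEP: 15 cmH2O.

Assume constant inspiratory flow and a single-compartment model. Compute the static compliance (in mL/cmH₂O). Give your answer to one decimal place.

Flow: 33 L/min ÷ 60 = 0.55 L/s.
Total PEEP = 15 cmH2O (set 13 + intrinsic 2); this is the baseline alveolar pressure.
Equation of motion (constant flow): PIP = Vt/C + R·V̇ + PEEP.
Vt/C = PIP − R·V̇ − PEEP = 33.3 − 10.5×0.55 − 15 = 33.3 − 5.775 − 15 = 12.525 cmH2O.
C = Vt / 12.525 = 450 / 12.525 = 35.928 mL/cmH2O.

35.9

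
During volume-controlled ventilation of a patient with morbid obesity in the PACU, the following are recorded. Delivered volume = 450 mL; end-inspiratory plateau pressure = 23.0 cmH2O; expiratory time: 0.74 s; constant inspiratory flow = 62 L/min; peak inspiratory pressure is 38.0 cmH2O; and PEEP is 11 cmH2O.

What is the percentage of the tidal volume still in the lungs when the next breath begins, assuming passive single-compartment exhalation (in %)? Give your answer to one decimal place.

Flow: 62 L/min ÷ 60 = 1.0333 L/s.
R = (PIP − Pplat)/V̇ = (38.0 − 23.0) / 1.0333 = 15.0/1.0333 = 14.517 cmH2O·s/L.
C = Vt/(Pplat − PEEP) = 450.0 / (23.0 − 11) = 450.0/12.0 = 37.5 mL/cmH2O.
τ = R × C = 14.517 × 0.0375 L/cmH2O = 0.5444 s.
Fraction remaining at end-expiration = e^(−Te/τ) = e^(−0.74/0.5444) = 0.2568 → 25.68%.

25.7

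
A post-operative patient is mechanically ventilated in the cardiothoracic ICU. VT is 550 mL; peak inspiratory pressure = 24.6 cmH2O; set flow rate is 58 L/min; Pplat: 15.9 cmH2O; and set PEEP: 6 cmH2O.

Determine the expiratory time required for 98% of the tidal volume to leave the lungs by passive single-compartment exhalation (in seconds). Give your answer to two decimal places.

1.96

Flow: 58 L/min ÷ 60 = 0.9667 L/s.
R = (PIP − Pplat)/V̇ = (24.6 − 15.9) / 0.9667 = 8.7/0.9667 = 9.0 cmH2O·s/L.
C = Vt/(Pplat − PEEP) = 550.0 / (15.9 − 6) = 550.0/9.9 = 55.556 mL/cmH2O.
τ = R × C = 9.0 × 0.05556 L/cmH2O = 0.5 s.
t = −τ·ln(1 − 0.98) = −0.5·ln(0.02) = 1.956 s.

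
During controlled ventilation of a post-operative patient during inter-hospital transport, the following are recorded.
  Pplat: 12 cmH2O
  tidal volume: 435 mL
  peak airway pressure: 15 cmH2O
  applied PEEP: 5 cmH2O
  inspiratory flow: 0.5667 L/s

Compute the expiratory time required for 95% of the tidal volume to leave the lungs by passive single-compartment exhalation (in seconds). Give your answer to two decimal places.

R = (PIP − Pplat)/V̇ = (15 − 12) / 0.5667 = 3.0/0.5667 = 5.294 cmH2O·s/L.
C = Vt/(Pplat − PEEP) = 435.0 / (12 − 5) = 435.0/7.0 = 62.143 mL/cmH2O.
τ = R × C = 5.294 × 0.06214 L/cmH2O = 0.329 s.
t = −τ·ln(1 − 0.95) = −0.329·ln(0.05) = 0.9856 s.

0.99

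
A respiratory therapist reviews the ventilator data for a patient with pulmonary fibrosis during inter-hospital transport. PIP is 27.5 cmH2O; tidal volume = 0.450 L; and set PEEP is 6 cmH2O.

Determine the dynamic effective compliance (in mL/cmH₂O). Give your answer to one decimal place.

20.9

Dynamic compliance = Vt / (PIP − PEEP) = 450 / (27.5 − 6) = 450 / 21.5 = 20.93 mL/cmH2O.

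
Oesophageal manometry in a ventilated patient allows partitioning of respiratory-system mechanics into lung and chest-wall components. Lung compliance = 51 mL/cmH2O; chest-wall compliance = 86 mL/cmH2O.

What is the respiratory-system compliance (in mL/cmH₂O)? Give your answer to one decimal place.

32.0

Lung and chest wall are elastances in series: 1/Crs = 1/CL + 1/Ccw.
1/Crs = 1/51 + 1/86 = 0.03124.
Crs = 32.01 mL/cmH2O.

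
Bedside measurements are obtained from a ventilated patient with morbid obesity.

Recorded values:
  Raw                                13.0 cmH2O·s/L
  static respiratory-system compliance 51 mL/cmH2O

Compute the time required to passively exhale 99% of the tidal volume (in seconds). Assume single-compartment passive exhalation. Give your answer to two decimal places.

3.05

τ = R × C = 13.0 × 51 mL/cmH2O = 13.0 × 0.051 L/cmH2O = 0.663 s.
Exhaled fraction f = 1 − e^(−t/τ) → t = −τ·ln(1 − f) = −0.663·ln(0.01) = 3.053 s.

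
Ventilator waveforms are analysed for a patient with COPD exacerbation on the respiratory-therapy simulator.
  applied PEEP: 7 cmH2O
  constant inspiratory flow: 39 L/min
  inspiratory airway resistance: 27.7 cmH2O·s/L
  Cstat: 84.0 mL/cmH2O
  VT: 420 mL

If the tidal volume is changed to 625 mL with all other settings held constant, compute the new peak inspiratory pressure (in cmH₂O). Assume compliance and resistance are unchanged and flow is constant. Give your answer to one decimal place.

Flow: 39 L/min ÷ 60 = 0.65 L/s.
PIP = Vt/C + R·V̇ + PEEP (constant-flow equation of motion).
Only the elastic term changes: ΔPIP = ΔVt / C = (625 − 420) / 84.0 = 2.44 cmH2O.
Original PIP = 420/84.0 + 27.7×0.65 + 7 = 30.005 cmH2O; new PIP = 30.005 + (2.44) = 32.445 cmH2O.

32.4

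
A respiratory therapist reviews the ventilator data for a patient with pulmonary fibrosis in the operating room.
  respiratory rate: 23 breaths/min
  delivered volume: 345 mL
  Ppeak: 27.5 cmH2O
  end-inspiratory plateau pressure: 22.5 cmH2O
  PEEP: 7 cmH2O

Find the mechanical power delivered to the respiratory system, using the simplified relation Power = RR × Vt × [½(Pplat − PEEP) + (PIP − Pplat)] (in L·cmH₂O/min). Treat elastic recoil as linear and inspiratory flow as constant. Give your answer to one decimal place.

Per-breath work = Vt × [½(Pplat−PEEP) + (PIP−Pplat)] = 0.345 × [0.5×15.5 + 5.0] = 0.345 × 12.75 = 4.399 L·cmH2O.
Power = 23 × 4.399 = 101.18 L·cmH2O/min.

101.2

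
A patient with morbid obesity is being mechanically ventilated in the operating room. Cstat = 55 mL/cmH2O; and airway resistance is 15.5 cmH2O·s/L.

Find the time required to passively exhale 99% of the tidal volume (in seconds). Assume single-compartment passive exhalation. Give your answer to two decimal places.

τ = R × C = 15.5 × 55 mL/cmH2O = 15.5 × 0.055 L/cmH2O = 0.8525 s.
Exhaled fraction f = 1 − e^(−t/τ) → t = −τ·ln(1 − f) = −0.8525·ln(0.01) = 3.926 s.

3.93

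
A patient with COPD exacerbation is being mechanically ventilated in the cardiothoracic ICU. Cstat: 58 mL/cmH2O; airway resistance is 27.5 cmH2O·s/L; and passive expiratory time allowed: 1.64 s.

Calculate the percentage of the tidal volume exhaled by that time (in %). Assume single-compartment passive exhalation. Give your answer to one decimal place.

64.2

τ = R × C = 27.5 × 58 mL/cmH2O = 27.5 × 0.058 L/cmH2O = 1.595 s.
Passive exhalation: V(t)/V₀ = e^(−t/τ) = e^(−1.64/1.595) = 0.3576.
Fraction exhaled = 1 − 0.3576 = 0.6424 → 64.24%.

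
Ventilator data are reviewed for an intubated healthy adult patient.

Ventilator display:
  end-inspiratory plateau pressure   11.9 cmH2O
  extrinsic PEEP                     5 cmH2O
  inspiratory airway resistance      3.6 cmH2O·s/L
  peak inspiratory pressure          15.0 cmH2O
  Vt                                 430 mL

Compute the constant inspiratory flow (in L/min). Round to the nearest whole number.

52

flow = (PIP − Pplat) / Raw = (15.0 − 11.9) / 3.6 = 0.8611 L/s × 60 = 51.666 L/min.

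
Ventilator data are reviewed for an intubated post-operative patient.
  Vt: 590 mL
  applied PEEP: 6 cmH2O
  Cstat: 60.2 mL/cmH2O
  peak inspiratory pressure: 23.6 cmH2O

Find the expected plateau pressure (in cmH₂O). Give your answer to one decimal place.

15.8

Pplat = PEEP + Vt / Cstat = 6 + 590 / 60.2 = 6 + 9.801 = 15.801 cmH2O.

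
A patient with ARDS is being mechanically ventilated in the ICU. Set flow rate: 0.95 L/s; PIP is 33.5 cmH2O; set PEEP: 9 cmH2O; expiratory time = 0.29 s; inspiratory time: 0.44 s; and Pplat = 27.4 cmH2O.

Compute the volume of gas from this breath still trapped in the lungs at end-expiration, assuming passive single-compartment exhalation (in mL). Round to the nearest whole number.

57

Vt = flow × Ti = 0.95 L/s × 0.44 s × 1000 mL/L = 418.0 mL.
R = (PIP − Pplat)/V̇ = (33.5 − 27.4) / 0.95 = 6.1/0.95 = 6.421 cmH2O·s/L.
C = Vt/(Pplat − PEEP) = 418.0 / (27.4 − 9) = 418.0/18.4 = 22.717 mL/cmH2O.
τ = R × C = 6.421 × 0.02272 L/cmH2O = 0.1459 s.
Fraction remaining = e^(−Te/τ) = e^(−0.29/0.1459) = 0.137.
Trapped volume = 418.0 × 0.137 = 57.266 mL.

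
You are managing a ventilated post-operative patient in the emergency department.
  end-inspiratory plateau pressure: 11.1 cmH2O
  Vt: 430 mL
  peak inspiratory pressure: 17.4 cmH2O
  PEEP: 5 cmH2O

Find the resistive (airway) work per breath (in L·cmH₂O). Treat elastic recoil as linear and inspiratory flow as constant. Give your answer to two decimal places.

With constant inspiratory flow the resistive pressure is constant at PIP − Pplat = 17.4 − 11.1 = 6.3 cmH2O, so resistive work = 6.3 × 0.430 = 2.709 L·cmH2O.

2.71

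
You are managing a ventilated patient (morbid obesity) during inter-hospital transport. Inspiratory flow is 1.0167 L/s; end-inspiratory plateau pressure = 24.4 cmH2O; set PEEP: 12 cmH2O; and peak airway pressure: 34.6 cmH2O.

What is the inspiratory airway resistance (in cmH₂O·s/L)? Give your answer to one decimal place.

10.0

Raw = (PIP − Pplat) / flow = (34.6 − 24.4) / 1.0167 = 10.2 / 1.0167 = 10.032 cmH2O·s/L.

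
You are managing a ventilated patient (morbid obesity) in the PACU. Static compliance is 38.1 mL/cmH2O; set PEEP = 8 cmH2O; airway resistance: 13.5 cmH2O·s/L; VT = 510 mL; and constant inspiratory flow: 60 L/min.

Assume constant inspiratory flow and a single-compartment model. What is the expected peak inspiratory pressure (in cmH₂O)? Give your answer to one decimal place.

34.9

Flow: 60 L/min ÷ 60 = 1 L/s.
Equation of motion (constant flow): PIP = Vt/C + R·V̇ + PEEP.
PIP = 510/38.1 + 13.5×1 + 8 = 13.386 + 13.5 + 8 = 34.886 cmH2O.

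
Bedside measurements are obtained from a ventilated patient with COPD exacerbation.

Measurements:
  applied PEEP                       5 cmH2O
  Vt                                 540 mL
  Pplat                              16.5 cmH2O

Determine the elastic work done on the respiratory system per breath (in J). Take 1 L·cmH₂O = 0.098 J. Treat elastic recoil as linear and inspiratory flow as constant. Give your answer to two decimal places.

Elastic work ≈ ½ × (Pplat − PEEP) × Vt = 0.5 × (16.5 − 5) × 0.540 L = 0.5 × 11.5 × 0.540 = 3.105 L·cmH2O.
× 0.098 J/(L·cmH2O) → 0.3043 J.

0.30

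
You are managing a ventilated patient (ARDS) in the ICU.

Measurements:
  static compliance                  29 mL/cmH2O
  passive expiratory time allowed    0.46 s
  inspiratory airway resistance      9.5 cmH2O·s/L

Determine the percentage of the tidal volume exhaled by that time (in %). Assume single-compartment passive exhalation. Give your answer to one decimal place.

τ = R × C = 9.5 × 29 mL/cmH2O = 9.5 × 0.029 L/cmH2O = 0.2755 s.
Passive exhalation: V(t)/V₀ = e^(−t/τ) = e^(−0.46/0.2755) = 0.1883.
Fraction exhaled = 1 − 0.1883 = 0.8117 → 81.17%.

81.2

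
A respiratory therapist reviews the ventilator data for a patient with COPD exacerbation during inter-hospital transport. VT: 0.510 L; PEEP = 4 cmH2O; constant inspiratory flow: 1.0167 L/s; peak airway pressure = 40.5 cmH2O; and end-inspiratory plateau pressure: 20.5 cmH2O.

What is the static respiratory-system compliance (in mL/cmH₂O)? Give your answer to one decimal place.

30.9

Cstat = Vt / (Pplat − PEEP) = 510 / (20.5 − 4) = 510 / 16.5 = 30.909 mL/cmH2O.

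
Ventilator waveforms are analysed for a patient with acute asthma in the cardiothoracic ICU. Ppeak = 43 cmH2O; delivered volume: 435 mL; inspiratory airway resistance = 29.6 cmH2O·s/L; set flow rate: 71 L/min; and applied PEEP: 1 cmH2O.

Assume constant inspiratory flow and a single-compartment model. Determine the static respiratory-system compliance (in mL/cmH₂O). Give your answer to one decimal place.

Flow: 71 L/min ÷ 60 = 1.1833 L/s.
Equation of motion (constant flow): PIP = Vt/C + R·V̇ + PEEP.
Vt/C = PIP − R·V̇ − PEEP = 43 − 29.6×1.1833 − 1 = 43 − 35.026 − 1 = 6.974 cmH2O.
C = Vt / 6.974 = 435 / 6.974 = 62.375 mL/cmH2O.

62.4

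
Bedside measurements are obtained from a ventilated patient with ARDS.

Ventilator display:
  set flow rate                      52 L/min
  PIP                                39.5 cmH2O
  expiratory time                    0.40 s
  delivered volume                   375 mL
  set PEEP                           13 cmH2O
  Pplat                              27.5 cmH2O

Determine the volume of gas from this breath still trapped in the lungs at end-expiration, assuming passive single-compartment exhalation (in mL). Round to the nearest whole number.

123

Flow: 52 L/min ÷ 60 = 0.8667 L/s.
R = (PIP − Pplat)/V̇ = (39.5 − 27.5) / 0.8667 = 12.0/0.8667 = 13.846 cmH2O·s/L.
C = Vt/(Pplat − PEEP) = 375.0 / (27.5 − 13) = 375.0/14.5 = 25.862 mL/cmH2O.
τ = R × C = 13.846 × 0.02586 L/cmH2O = 0.3581 s.
Fraction remaining = e^(−Te/τ) = e^(−0.40/0.3581) = 0.3273.
Trapped volume = 375.0 × 0.3273 = 122.74 mL.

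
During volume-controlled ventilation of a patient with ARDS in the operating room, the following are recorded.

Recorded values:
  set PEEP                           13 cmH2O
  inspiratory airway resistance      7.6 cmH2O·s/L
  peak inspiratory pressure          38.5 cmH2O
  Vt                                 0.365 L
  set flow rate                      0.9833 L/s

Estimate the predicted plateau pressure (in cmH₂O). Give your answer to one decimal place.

31.0

Pplat = PIP − Raw × flow = 38.5 − 7.6 × 0.9833 = 38.5 − 7.473 = 31.027 cmH2O.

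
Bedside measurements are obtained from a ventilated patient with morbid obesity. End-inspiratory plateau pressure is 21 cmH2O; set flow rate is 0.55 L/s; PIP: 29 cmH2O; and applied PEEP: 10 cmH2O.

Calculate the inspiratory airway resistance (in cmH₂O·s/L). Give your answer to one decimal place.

Raw = (PIP − Pplat) / flow = (29 − 21) / 0.55 = 8.0 / 0.55 = 14.545 cmH2O·s/L.

14.5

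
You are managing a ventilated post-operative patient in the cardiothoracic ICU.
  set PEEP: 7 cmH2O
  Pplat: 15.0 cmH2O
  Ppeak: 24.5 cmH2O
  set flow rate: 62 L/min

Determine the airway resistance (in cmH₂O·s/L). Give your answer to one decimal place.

Flow: 62 L/min ÷ 60 = 1.0333 L/s.
Raw = (PIP − Pplat) / flow = (24.5 − 15.0) / 1.0333 = 9.5 / 1.0333 = 9.194 cmH2O·s/L.

9.2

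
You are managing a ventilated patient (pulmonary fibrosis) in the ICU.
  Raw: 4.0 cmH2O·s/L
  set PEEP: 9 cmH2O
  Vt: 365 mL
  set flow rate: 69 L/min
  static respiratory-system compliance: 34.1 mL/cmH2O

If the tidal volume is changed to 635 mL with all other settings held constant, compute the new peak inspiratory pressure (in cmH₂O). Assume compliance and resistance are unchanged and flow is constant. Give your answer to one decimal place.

Flow: 69 L/min ÷ 60 = 1.15 L/s.
PIP = Vt/C + R·V̇ + PEEP (constant-flow equation of motion).
Only the elastic term changes: ΔPIP = ΔVt / C = (635 − 365) / 34.1 = 7.918 cmH2O.
Original PIP = 365/34.1 + 4.0×1.15 + 9 = 24.304 cmH2O; new PIP = 24.304 + (7.918) = 32.222 cmH2O.

32.2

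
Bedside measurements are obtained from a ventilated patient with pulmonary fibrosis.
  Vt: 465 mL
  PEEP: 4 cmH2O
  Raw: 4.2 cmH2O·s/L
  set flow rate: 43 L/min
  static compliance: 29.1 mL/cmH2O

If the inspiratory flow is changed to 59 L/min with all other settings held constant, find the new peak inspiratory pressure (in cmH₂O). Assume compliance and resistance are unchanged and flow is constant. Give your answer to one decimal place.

Flow: 43 L/min ÷ 60 = 0.7167 L/s.
New flow: 59 L/min ÷ 60 = 0.9833 L/s.
PIP = Vt/C + R·V̇ + PEEP (constant-flow equation of motion).
Only the resistive term changes: ΔPIP = R × ΔV̇ = 4.2 × (0.9833 − 0.7167) = 4.2 × 0.2666 = 1.12 cmH2O.
Original PIP = 465/29.1 + 4.2×0.7167 + 4 = 22.99 cmH2O; new PIP = 22.99 + (1.12) = 24.11 cmH2O.

24.1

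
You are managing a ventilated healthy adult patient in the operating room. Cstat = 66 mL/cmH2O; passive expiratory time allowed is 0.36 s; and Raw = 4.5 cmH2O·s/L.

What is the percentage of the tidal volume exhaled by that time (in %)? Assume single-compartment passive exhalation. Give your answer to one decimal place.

τ = R × C = 4.5 × 66 mL/cmH2O = 4.5 × 0.066 L/cmH2O = 0.297 s.
Passive exhalation: V(t)/V₀ = e^(−t/τ) = e^(−0.36/0.297) = 0.2976.
Fraction exhaled = 1 − 0.2976 = 0.7024 → 70.24%.

70.2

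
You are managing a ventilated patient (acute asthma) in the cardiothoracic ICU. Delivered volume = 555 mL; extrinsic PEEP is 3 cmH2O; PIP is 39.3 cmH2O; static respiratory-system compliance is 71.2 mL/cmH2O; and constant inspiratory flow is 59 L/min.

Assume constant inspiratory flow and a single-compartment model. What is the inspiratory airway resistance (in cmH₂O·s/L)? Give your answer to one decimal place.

29.0

Flow: 59 L/min ÷ 60 = 0.9833 L/s.
Equation of motion (constant flow): PIP = Vt/C + R·V̇ + PEEP.
R·V̇ = PIP − Vt/C − PEEP = 39.3 − 555/71.2 − 3 = 39.3 − 7.795 − 3 = 28.505 cmH2O.
R = 28.505 / 0.9833 = 28.989 cmH2O·s/L.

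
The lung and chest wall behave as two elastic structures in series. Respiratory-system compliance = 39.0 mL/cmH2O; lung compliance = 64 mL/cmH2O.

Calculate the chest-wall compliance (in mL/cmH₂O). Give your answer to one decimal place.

99.8

1/Ccw = 1/Crs − 1/CL.
1/Ccw = 1/39.0 − 1/64 = 0.01002.
Ccw = 99.8 mL/cmH2O.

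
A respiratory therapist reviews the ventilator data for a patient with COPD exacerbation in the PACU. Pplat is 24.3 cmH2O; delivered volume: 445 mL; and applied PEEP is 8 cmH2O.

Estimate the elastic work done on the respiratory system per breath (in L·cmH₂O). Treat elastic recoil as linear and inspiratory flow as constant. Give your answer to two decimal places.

Elastic work ≈ ½ × (Pplat − PEEP) × Vt = 0.5 × (24.3 − 8) × 0.445 L = 0.5 × 16.3 × 0.445 = 3.627 L·cmH2O.

3.63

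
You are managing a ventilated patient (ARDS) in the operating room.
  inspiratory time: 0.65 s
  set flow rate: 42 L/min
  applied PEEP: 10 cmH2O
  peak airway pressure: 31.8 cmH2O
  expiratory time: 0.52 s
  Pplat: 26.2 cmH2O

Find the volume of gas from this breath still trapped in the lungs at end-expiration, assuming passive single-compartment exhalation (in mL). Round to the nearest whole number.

45

Flow: 42 L/min ÷ 60 = 0.7 L/s.
Vt = flow × Ti = 0.7 L/s × 0.65 s × 1000 mL/L = 455.0 mL.
R = (PIP − Pplat)/V̇ = (31.8 − 26.2) / 0.7 = 5.6/0.7 = 8.0 cmH2O·s/L.
C = Vt/(Pplat − PEEP) = 455.0 / (26.2 − 10) = 455.0/16.2 = 28.086 mL/cmH2O.
τ = R × C = 8.0 × 0.02809 L/cmH2O = 0.2247 s.
Fraction remaining = e^(−Te/τ) = e^(−0.52/0.2247) = 0.09885.
Trapped volume = 455.0 × 0.09885 = 44.977 mL.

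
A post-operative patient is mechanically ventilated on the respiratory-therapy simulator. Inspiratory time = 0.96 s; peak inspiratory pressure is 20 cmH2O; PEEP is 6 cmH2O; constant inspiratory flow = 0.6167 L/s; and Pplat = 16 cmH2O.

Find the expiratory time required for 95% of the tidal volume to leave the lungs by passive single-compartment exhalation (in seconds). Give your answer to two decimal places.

Vt = flow × Ti = 0.6167 L/s × 0.96 s × 1000 mL/L = 592.03 mL.
R = (PIP − Pplat)/V̇ = (20 − 16) / 0.6167 = 4.0/0.6167 = 6.486 cmH2O·s/L.
C = Vt/(Pplat − PEEP) = 592.03 / (16 − 6) = 592.03/10.0 = 59.203 mL/cmH2O.
τ = R × C = 6.486 × 0.0592 L/cmH2O = 0.384 s.
t = −τ·ln(1 − 0.95) = −0.384·ln(0.05) = 1.15 s.

1.15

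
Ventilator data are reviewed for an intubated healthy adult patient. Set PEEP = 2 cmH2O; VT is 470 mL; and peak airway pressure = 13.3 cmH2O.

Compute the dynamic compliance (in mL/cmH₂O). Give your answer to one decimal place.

Dynamic compliance = Vt / (PIP − PEEP) = 470 / (13.3 − 2) = 470 / 11.3 = 41.593 mL/cmH2O.

41.6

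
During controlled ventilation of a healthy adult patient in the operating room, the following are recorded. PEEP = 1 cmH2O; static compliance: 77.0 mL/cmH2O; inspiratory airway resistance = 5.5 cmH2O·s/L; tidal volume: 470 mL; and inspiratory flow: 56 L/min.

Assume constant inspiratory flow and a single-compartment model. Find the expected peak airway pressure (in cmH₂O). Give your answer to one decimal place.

Flow: 56 L/min ÷ 60 = 0.9333 L/s.
Equation of motion (constant flow): PIP = Vt/C + R·V̇ + PEEP.
PIP = 470/77.0 + 5.5×0.9333 + 1 = 6.104 + 5.133 + 1 = 12.237 cmH2O.

12.2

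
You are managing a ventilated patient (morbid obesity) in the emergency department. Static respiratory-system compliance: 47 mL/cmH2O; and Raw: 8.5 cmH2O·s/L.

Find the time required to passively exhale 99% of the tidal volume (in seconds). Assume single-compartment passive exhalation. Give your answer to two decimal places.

τ = R × C = 8.5 × 47 mL/cmH2O = 8.5 × 0.047 L/cmH2O = 0.3995 s.
Exhaled fraction f = 1 − e^(−t/τ) → t = −τ·ln(1 − f) = −0.3995·ln(0.01) = 1.84 s.

1.84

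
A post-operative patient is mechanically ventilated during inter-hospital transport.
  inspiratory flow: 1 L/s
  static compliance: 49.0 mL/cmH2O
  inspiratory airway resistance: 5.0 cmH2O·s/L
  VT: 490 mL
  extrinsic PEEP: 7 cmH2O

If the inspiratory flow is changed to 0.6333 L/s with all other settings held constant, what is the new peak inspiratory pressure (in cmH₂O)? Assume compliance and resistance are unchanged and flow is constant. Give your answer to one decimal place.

PIP = Vt/C + R·V̇ + PEEP (constant-flow equation of motion).
Only the resistive term changes: ΔPIP = R × ΔV̇ = 5.0 × (0.6333 − 1) = 5.0 × -0.3667 = -1.834 cmH2O.
Original PIP = 490/49.0 + 5.0×1 + 7 = 22.0 cmH2O; new PIP = 22.0 + (-1.834) = 20.166 cmH2O.

20.2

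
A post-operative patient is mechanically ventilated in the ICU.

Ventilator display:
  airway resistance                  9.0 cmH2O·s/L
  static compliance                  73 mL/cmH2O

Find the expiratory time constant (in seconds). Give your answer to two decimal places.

τ = R × C = 9.0 × 73 mL/cmH2O = 9.0 × 0.073 L/cmH2O = 0.657 s.

0.66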